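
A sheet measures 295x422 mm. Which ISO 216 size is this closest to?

A3 (297 × 420 mm)

Aspect ratio 422/295 ≈ 1.431 (ISO target is √2 ≈ 1.414).
In the A-series (A0 area = 1 m²): A3 = 297 × 420 mm.
Off by 4 mm total — nearest standard size.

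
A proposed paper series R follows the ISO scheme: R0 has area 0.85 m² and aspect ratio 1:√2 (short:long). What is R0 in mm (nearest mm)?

775 × 1096 mm

Let the short side be w mm. Then w · w√2 = 0.85 m² = 850,000 mm².
w² = 850,000/√2, so w ≈ 775.3 mm; long side = w√2 ≈ 1096.4 mm.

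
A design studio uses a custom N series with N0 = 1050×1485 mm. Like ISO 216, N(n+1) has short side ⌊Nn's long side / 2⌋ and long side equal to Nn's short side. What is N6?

N1: ⌊1485/2⌋ × 1050 = 742 × 1050 mm
N2: ⌊1050/2⌋ × 742 = 525 × 742 mm
N3: ⌊742/2⌋ × 525 = 371 × 525 mm
N4: ⌊525/2⌋ × 371 = 262 × 371 mm
N5: ⌊371/2⌋ × 262 = 185 × 262 mm
N6: ⌊262/2⌋ × 185 = 131 × 185 mm

131 × 185 mm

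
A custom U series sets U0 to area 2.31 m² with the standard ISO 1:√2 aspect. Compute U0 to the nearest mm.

Let the short side be w mm. Then w · w√2 = 2.31 m² = 2,310,000 mm².
w² = 2,310,000/√2, so w ≈ 1278.1 mm; long side = w√2 ≈ 1807.4 mm.

1278 × 1807 mm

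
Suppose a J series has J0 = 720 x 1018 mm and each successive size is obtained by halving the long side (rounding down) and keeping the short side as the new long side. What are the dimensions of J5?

J1: ⌊1018/2⌋ × 720 = 509 × 720 mm
J2: ⌊720/2⌋ × 509 = 360 × 509 mm
J3: ⌊509/2⌋ × 360 = 254 × 360 mm
J4: ⌊360/2⌋ × 254 = 180 × 254 mm
J5: ⌊254/2⌋ × 180 = 127 × 180 mm

127 × 180 mm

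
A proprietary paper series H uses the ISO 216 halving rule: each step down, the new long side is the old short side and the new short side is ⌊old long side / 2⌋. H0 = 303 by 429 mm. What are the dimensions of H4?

75 × 107 mm

H1: ⌊429/2⌋ × 303 = 214 × 303 mm
H2: ⌊303/2⌋ × 214 = 151 × 214 mm
H3: ⌊214/2⌋ × 151 = 107 × 151 mm
H4: ⌊151/2⌋ × 107 = 75 × 107 mm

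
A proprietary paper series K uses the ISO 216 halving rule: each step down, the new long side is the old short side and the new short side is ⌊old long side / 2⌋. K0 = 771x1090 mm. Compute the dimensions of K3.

K1: ⌊1090/2⌋ × 771 = 545 × 771 mm
K2: ⌊771/2⌋ × 545 = 385 × 545 mm
K3: ⌊545/2⌋ × 385 = 272 × 385 mm

272 × 385 mm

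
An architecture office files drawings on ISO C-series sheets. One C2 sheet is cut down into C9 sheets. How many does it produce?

128

Each ISO step halves the sheet: 1 × C2 → 2 × C3 → 4 × C4 → 8 × C5 → …
From C2 to C9 is 7 halving steps: 2^7 = 128.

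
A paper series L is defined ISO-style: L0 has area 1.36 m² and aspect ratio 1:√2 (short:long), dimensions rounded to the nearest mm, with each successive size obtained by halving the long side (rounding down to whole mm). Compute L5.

Let L0's short side be w mm. w · w√2 = 1.36 m² = 1,360,000 mm², so w ≈ 980.6 mm and w√2 ≈ 1386.8 mm → L0 = 981 × 1387 mm.
L1: ⌊1387/2⌋ × 981 = 693 × 981 mm
L2: ⌊981/2⌋ × 693 = 490 × 693 mm
L3: ⌊693/2⌋ × 490 = 346 × 490 mm
L4: ⌊490/2⌋ × 346 = 245 × 346 mm
L5: ⌊346/2⌋ × 245 = 173 × 245 mm

173 × 245 mm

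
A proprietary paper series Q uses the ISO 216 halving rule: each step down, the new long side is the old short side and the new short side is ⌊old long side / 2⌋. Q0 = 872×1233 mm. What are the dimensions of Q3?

Q1: ⌊1233/2⌋ × 872 = 616 × 872 mm
Q2: ⌊872/2⌋ × 616 = 436 × 616 mm
Q3: ⌊616/2⌋ × 436 = 308 × 436 mm

308 × 436 mm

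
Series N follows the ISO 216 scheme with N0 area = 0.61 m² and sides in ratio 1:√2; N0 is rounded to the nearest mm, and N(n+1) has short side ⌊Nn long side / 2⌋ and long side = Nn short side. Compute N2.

Let N0's short side be w mm. w · w√2 = 0.61 m² = 610,000 mm², so w ≈ 656.8 mm and w√2 ≈ 928.8 mm → N0 = 657 × 929 mm.
N1: ⌊929/2⌋ × 657 = 464 × 657 mm
N2: ⌊657/2⌋ × 464 = 328 × 464 mm

328 × 464 mm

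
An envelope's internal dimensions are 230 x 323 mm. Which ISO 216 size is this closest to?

Aspect ratio 323/230 ≈ 1.404 — close to the ISO √2 ≈ 1.414.
In the C-series (envelope sizes, between A and B): C4 = 229 × 324 mm.
Off by 2 mm total — nearest standard size.

C4 (229 × 324 mm)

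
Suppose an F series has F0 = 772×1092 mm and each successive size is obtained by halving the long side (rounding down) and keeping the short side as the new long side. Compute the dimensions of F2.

386 × 546 mm

F1: ⌊1092/2⌋ × 772 = 546 × 772 mm
F2: ⌊772/2⌋ × 546 = 386 × 546 mm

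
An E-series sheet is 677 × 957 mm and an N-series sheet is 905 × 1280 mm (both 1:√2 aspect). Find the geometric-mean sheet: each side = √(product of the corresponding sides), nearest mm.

783 × 1107 mm

Short side: √(677 · 905) = √612685 ≈ 782.7 → 783 mm
Long side: √(957 · 1280) = √1224960 ≈ 1106.8 → 1107 mm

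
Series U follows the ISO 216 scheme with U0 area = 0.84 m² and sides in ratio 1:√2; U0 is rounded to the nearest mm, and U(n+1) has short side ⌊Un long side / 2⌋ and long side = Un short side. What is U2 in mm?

Let U0's short side be w mm. w · w√2 = 0.84 m² = 840,000 mm², so w ≈ 770.7 mm and w√2 ≈ 1089.9 mm → U0 = 771 × 1090 mm.
U1: ⌊1090/2⌋ × 771 = 545 × 771 mm
U2: ⌊771/2⌋ × 545 = 385 × 545 mm

385 × 545 mm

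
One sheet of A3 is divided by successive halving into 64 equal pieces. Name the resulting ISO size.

64 = 2^6, so 6 halving steps.
A3 → A4 → … → A9 after 6 steps.

A9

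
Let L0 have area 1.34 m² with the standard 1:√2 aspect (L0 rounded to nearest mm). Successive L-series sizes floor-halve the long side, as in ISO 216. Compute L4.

243 × 344 mm

Let L0's short side be w mm. w · w√2 = 1.34 m² = 1,340,000 mm², so w ≈ 973.4 mm and w√2 ≈ 1376.6 mm → L0 = 973 × 1377 mm.
L1: ⌊1377/2⌋ × 973 = 688 × 973 mm
L2: ⌊973/2⌋ × 688 = 486 × 688 mm
L3: ⌊688/2⌋ × 486 = 344 × 486 mm
L4: ⌊486/2⌋ × 344 = 243 × 344 mm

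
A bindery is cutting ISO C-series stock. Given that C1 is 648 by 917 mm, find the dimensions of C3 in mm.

324 × 458 mm

C2: ⌊917/2⌋ × 648 = 458 × 648 mm
C3: ⌊648/2⌋ × 458 = 324 × 458 mm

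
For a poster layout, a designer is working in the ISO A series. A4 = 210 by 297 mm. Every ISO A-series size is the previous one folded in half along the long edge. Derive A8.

52 × 74 mm

A5: ⌊297/2⌋ × 210 = 148 × 210 mm
A6: ⌊210/2⌋ × 148 = 105 × 148 mm
A7: ⌊148/2⌋ × 105 = 74 × 105 mm
A8: ⌊105/2⌋ × 74 = 52 × 74 mm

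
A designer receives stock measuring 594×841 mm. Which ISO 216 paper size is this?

Aspect ratio 841/594 ≈ 1.416 — close to the ISO √2 ≈ 1.414.
In the A-series (A0 area = 1 m²): A1 = 594 × 841 mm.

A1 (594 × 841 mm)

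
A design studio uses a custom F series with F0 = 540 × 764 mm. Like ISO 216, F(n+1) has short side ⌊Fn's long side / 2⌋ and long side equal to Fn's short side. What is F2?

F1: ⌊764/2⌋ × 540 = 382 × 540 mm
F2: ⌊540/2⌋ × 382 = 270 × 382 mm

270 × 382 mm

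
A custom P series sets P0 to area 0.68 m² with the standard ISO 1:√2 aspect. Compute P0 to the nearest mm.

693 × 981 mm

Let the short side be w mm. Then w · w√2 = 0.68 m² = 680,000 mm².
w² = 680,000/√2, so w ≈ 693.4 mm; long side = w√2 ≈ 980.6 mm.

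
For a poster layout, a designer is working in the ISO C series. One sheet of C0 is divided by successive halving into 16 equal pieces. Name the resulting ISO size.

C4

16 = 2^4, so 4 halving steps.
C0 → C1 → … → C4 after 4 steps.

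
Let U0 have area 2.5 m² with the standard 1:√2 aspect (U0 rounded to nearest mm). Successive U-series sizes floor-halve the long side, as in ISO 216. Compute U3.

Let U0's short side be w mm. w · w√2 = 2.5 m² = 2,500,000 mm², so w ≈ 1329.6 mm and w√2 ≈ 1880.3 mm → U0 = 1330 × 1880 mm.
U1: ⌊1880/2⌋ × 1330 = 940 × 1330 mm
U2: ⌊1330/2⌋ × 940 = 665 × 940 mm
U3: ⌊940/2⌋ × 665 = 470 × 665 mm

470 × 665 mm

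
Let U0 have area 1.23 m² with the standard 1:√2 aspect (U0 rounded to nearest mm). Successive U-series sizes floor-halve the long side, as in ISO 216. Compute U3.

Let U0's short side be w mm. w · w√2 = 1.23 m² = 1,230,000 mm², so w ≈ 932.6 mm and w√2 ≈ 1318.9 mm → U0 = 933 × 1319 mm.
U1: ⌊1319/2⌋ × 933 = 659 × 933 mm
U2: ⌊933/2⌋ × 659 = 466 × 659 mm
U3: ⌊659/2⌋ × 466 = 329 × 466 mm

329 × 466 mm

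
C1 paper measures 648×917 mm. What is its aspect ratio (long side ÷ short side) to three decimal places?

1.415

917 / 648 = 1.415
Matches √2 ≈ 1.414 — the ISO 216 defining ratio.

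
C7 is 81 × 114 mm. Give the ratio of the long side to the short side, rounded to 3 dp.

1.407

114 / 81 = 1.407
ISO 216 targets √2 ≈ 1.414; the -0.007 deviation is from mm rounding.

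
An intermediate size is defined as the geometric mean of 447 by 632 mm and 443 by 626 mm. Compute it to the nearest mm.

Short side: √(447 · 443) = √198021 ≈ 445.0 → 445 mm
Long side: √(632 · 626) = √395632 ≈ 629.0 → 629 mm

445 × 629 mm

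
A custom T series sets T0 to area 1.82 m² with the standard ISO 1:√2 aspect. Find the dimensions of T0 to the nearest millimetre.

Let the short side be w mm. Then w · w√2 = 1.82 m² = 1,820,000 mm².
w² = 1,820,000/√2, so w ≈ 1134.4 mm; long side = w√2 ≈ 1604.3 mm.

1134 × 1604 mm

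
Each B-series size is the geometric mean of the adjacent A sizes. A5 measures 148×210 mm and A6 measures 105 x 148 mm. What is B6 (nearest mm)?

Short side: √(148 · 105) = √15540 ≈ 124.7 → 125 mm
Long side: √(210 · 148) = √31080 ≈ 176.3 → 176 mm

125 × 176 mm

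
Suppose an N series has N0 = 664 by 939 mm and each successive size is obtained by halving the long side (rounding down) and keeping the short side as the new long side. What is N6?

83 × 117 mm

N1 = 469 × 664 mm (from N0 by 1 halving).
N2: ⌊664/2⌋ × 469 = 332 × 469 mm
N3: ⌊469/2⌋ × 332 = 234 × 332 mm
N4: ⌊332/2⌋ × 234 = 166 × 234 mm
N5: ⌊234/2⌋ × 166 = 117 × 166 mm
N6: ⌊166/2⌋ × 117 = 83 × 117 mm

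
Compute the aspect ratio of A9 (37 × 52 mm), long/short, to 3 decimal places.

1.405

52 / 37 = 1.405
ISO 216 targets √2 ≈ 1.414; the -0.009 deviation is from mm rounding.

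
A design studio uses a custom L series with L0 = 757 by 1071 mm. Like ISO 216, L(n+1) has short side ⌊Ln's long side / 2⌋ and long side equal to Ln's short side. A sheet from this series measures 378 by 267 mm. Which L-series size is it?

L0: 757 × 1071 mm
L1: 535 × 757 mm
L2: 378 × 535 mm
L3: 267 × 378 mm
L4: 189 × 267 mm
→ matches L3.

L3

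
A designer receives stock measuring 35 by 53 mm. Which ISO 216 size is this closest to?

Aspect ratio 53/35 ≈ 1.514 (ISO target is √2 ≈ 1.414).
In the A-series (A0 area = 1 m²): A9 = 37 × 52 mm.
Off by 3 mm total — nearest standard size.

A9 (37 × 52 mm)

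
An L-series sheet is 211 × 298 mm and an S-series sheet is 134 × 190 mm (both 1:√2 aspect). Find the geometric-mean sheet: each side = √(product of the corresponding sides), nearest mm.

Short side: √(211 · 134) = √28274 ≈ 168.1 → 168 mm
Long side: √(298 · 190) = √56620 ≈ 237.9 → 238 mm

168 × 238 mm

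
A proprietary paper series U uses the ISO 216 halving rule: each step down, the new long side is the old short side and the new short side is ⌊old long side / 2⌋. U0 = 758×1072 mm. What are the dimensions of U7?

U1 = 536 × 758 mm (from U0 by 1 halving).
U2: ⌊758/2⌋ × 536 = 379 × 536 mm
U3: ⌊536/2⌋ × 379 = 268 × 379 mm
U4: ⌊379/2⌋ × 268 = 189 × 268 mm
U5: ⌊268/2⌋ × 189 = 134 × 189 mm
U6: ⌊189/2⌋ × 134 = 94 × 134 mm
U7: ⌊134/2⌋ × 94 = 67 × 94 mm

67 × 94 mm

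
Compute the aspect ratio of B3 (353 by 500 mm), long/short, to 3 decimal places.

1.416

500 / 353 = 1.416
ISO 216 targets √2 ≈ 1.414; the +0.002 deviation is from mm rounding.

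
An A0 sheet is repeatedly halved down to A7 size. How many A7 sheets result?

Each ISO step halves the sheet: 1 × A0 → 2 × A1 → 4 × A2 → 8 × A3 → …
From A0 to A7 is 7 halving steps: 2^7 = 128.

128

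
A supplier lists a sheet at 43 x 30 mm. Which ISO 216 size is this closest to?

Aspect ratio 43/30 ≈ 1.433 (ISO target is √2 ≈ 1.414).
In the B-series (B0 = 1000 × 1414 mm): B10 = 31 × 44 mm.
Off by 2 mm total — nearest standard size.

B10 (31 × 44 mm)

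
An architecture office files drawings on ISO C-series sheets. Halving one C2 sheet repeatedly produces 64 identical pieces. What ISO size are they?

64 = 2^6, so 6 halving steps.
C2 → C3 → … → C8 after 6 steps.

C8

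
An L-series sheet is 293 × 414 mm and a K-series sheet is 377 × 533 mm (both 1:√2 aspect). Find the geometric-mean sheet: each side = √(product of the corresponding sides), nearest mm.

Short side: √(293 · 377) = √110461 ≈ 332.4 → 332 mm
Long side: √(414 · 533) = √220662 ≈ 469.7 → 470 mm

332 × 470 mm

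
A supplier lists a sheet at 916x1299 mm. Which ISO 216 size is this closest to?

Aspect ratio 1299/916 ≈ 1.418 — close to the ISO √2 ≈ 1.414.
In the C-series (envelope sizes, between A and B): C0 = 917 × 1297 mm.
Off by 3 mm total — nearest standard size.

C0 (917 × 1297 mm)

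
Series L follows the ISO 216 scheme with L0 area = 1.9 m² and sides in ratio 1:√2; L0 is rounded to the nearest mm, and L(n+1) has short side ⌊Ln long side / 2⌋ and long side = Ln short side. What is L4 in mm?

Let L0's short side be w mm. w · w√2 = 1.9 m² = 1,900,000 mm², so w ≈ 1159.1 mm and w√2 ≈ 1639.2 mm → L0 = 1159 × 1639 mm.
L1: ⌊1639/2⌋ × 1159 = 819 × 1159 mm
L2: ⌊1159/2⌋ × 819 = 579 × 819 mm
L3: ⌊819/2⌋ × 579 = 409 × 579 mm
L4: ⌊579/2⌋ × 409 = 289 × 409 mm

289 × 409 mm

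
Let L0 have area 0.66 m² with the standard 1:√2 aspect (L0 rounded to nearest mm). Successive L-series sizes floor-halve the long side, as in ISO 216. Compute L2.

Let L0's short side be w mm. w · w√2 = 0.66 m² = 660,000 mm², so w ≈ 683.1 mm and w√2 ≈ 966.1 mm → L0 = 683 × 966 mm.
L1: ⌊966/2⌋ × 683 = 483 × 683 mm
L2: ⌊683/2⌋ × 483 = 341 × 483 mm

341 × 483 mm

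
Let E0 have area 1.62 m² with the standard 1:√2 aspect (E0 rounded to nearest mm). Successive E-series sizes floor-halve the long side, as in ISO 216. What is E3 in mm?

378 × 535 mm

Let E0's short side be w mm. w · w√2 = 1.62 m² = 1,620,000 mm², so w ≈ 1070.3 mm and w√2 ≈ 1513.6 mm → E0 = 1070 × 1514 mm.
E1: ⌊1514/2⌋ × 1070 = 757 × 1070 mm
E2: ⌊1070/2⌋ × 757 = 535 × 757 mm
E3: ⌊757/2⌋ × 535 = 378 × 535 mm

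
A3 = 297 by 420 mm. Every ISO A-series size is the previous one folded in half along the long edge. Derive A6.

A4: ⌊420/2⌋ × 297 = 210 × 297 mm
A5: ⌊297/2⌋ × 210 = 148 × 210 mm
A6: ⌊210/2⌋ × 148 = 105 × 148 mm

105 × 148 mm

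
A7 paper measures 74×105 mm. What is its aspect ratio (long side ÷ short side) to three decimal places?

1.419

105 / 74 = 1.419
ISO 216 targets √2 ≈ 1.414; the +0.005 deviation is from mm rounding.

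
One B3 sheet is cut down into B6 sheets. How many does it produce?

8

Each ISO step halves the sheet: 1 × B3 → 2 × B4 → 4 × B5 → 8 × B6
From B3 to B6 is 3 halving steps: 2^3 = 8.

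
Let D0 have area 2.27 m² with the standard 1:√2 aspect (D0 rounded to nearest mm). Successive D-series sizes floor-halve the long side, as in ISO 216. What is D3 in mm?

Let D0's short side be w mm. w · w√2 = 2.27 m² = 2,270,000 mm², so w ≈ 1266.9 mm and w√2 ≈ 1791.7 mm → D0 = 1267 × 1792 mm.
D1: ⌊1792/2⌋ × 1267 = 896 × 1267 mm
D2: ⌊1267/2⌋ × 896 = 633 × 896 mm
D3: ⌊896/2⌋ × 633 = 448 × 633 mm

448 × 633 mm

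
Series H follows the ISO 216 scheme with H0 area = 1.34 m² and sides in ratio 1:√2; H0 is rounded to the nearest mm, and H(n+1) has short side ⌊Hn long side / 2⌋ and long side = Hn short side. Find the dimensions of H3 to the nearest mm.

344 × 486 mm

Let H0's short side be w mm. w · w√2 = 1.34 m² = 1,340,000 mm², so w ≈ 973.4 mm and w√2 ≈ 1376.6 mm → H0 = 973 × 1377 mm.
H1: ⌊1377/2⌋ × 973 = 688 × 973 mm
H2: ⌊973/2⌋ × 688 = 486 × 688 mm
H3: ⌊688/2⌋ × 486 = 344 × 486 mm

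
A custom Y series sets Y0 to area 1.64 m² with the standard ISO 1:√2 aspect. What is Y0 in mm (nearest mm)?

Let the short side be w mm. Then w · w√2 = 1.64 m² = 1,640,000 mm².
w² = 1,640,000/√2, so w ≈ 1076.9 mm; long side = w√2 ≈ 1522.9 mm.

1077 × 1523 mm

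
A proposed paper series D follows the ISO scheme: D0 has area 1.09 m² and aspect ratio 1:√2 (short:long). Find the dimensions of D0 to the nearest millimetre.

878 × 1242 mm

Let the short side be w mm. Then w · w√2 = 1.09 m² = 1,090,000 mm².
w² = 1,090,000/√2, so w ≈ 877.9 mm; long side = w√2 ≈ 1241.6 mm.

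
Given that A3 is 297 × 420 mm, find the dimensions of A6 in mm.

A4: ⌊420/2⌋ × 297 = 210 × 297 mm
A5: ⌊297/2⌋ × 210 = 148 × 210 mm
A6: ⌊210/2⌋ × 148 = 105 × 148 mm

105 × 148 mm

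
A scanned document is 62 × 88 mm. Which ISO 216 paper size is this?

Aspect ratio 88/62 ≈ 1.419 — close to the ISO √2 ≈ 1.414.
In the B-series (B0 = 1000 × 1414 mm): B8 = 62 × 88 mm.

B8 (62 × 88 mm)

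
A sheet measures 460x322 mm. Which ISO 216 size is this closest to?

C3 (324 × 458 mm)

Aspect ratio 460/322 ≈ 1.429 — close to the ISO √2 ≈ 1.414.
In the C-series (envelope sizes, between A and B): C3 = 324 × 458 mm.
Off by 4 mm total — nearest standard size.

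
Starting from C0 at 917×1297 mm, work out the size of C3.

324 × 458 mm

C1: ⌊1297/2⌋ × 917 = 648 × 917 mm
C2: ⌊917/2⌋ × 648 = 458 × 648 mm
C3: ⌊648/2⌋ × 458 = 324 × 458 mm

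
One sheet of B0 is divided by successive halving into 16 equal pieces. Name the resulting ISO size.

B4

16 = 2^4, so 4 halving steps.
B0 → B1 → … → B4 after 4 steps.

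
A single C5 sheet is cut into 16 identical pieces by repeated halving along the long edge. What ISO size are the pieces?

16 = 2^4, so 4 halving steps.
C5 → C6 → … → C9 after 4 steps.

C9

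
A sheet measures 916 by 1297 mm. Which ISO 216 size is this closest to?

C0 (917 × 1297 mm)

Aspect ratio 1297/916 ≈ 1.416 — close to the ISO √2 ≈ 1.414.
In the C-series (envelope sizes, between A and B): C0 = 917 × 1297 mm.
Off by 1 mm total — nearest standard size.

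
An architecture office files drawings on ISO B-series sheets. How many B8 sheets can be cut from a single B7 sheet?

Each ISO step halves the sheet: 1 × B7 → 2 × B8
From B7 to B8 is 1 halving step: 2^1 = 2.

2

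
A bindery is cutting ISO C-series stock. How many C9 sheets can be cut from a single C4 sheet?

C4 = 229 × 324 mm; C9 = 40 × 57 mm.
Each halving step doubles the count; 5 steps from C4 to C9.
2^5 = 32.

32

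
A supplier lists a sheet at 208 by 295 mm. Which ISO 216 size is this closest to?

A4 (210 × 297 mm)

Aspect ratio 295/208 ≈ 1.418 — close to the ISO √2 ≈ 1.414.
In the A-series (A0 area = 1 m²): A4 = 210 × 297 mm.
Off by 4 mm total — nearest standard size.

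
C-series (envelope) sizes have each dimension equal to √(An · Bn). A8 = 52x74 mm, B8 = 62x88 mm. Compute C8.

57 × 81 mm

Short side: √(52 · 62) = √3224 ≈ 56.8 → 57 mm
Long side: √(74 · 88) = √6512 ≈ 80.7 → 81 mm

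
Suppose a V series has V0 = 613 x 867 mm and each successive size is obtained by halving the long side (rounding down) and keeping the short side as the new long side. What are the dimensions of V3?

216 × 306 mm

V1: ⌊867/2⌋ × 613 = 433 × 613 mm
V2: ⌊613/2⌋ × 433 = 306 × 433 mm
V3: ⌊433/2⌋ × 306 = 216 × 306 mm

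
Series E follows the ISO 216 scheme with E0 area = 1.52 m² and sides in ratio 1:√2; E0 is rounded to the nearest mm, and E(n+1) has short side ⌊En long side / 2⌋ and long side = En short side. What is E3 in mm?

Let E0's short side be w mm. w · w√2 = 1.52 m² = 1,520,000 mm², so w ≈ 1036.7 mm and w√2 ≈ 1466.2 mm → E0 = 1037 × 1466 mm.
E1: ⌊1466/2⌋ × 1037 = 733 × 1037 mm
E2: ⌊1037/2⌋ × 733 = 518 × 733 mm
E3: ⌊733/2⌋ × 518 = 366 × 518 mm

366 × 518 mm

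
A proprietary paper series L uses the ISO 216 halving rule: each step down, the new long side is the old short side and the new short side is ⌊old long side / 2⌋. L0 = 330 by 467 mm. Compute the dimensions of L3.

116 × 165 mm

L1: ⌊467/2⌋ × 330 = 233 × 330 mm
L2: ⌊330/2⌋ × 233 = 165 × 233 mm
L3: ⌊233/2⌋ × 165 = 116 × 165 mm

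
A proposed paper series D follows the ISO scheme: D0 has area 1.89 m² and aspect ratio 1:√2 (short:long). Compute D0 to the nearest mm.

1156 × 1635 mm

Let the short side be w mm. Then w · w√2 = 1.89 m² = 1,890,000 mm².
w² = 1,890,000/√2, so w ≈ 1156.0 mm; long side = w√2 ≈ 1634.9 mm.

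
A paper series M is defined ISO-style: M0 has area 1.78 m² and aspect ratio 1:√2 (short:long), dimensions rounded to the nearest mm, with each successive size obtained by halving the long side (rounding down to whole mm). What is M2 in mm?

561 × 793 mm

Let M0's short side be w mm. w · w√2 = 1.78 m² = 1,780,000 mm², so w ≈ 1121.9 mm and w√2 ≈ 1586.6 mm → M0 = 1122 × 1587 mm.
M1: ⌊1587/2⌋ × 1122 = 793 × 1122 mm
M2: ⌊1122/2⌋ × 793 = 561 × 793 mm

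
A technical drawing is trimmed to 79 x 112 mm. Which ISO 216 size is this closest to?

C7 (81 × 114 mm)

Aspect ratio 112/79 ≈ 1.418 — close to the ISO √2 ≈ 1.414.
In the C-series (envelope sizes, between A and B): C7 = 81 × 114 mm.
Off by 4 mm total — nearest standard size.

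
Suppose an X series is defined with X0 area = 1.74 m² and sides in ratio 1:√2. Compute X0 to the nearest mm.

1109 × 1569 mm

Let the short side be w mm. Then w · w√2 = 1.74 m² = 1,740,000 mm².
w² = 1,740,000/√2, so w ≈ 1109.2 mm; long side = w√2 ≈ 1568.7 mm.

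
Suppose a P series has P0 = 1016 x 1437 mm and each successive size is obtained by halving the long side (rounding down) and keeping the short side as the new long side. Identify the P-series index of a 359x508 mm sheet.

P3

P0: 1016 × 1437 mm
P1: 718 × 1016 mm
P2: 508 × 718 mm
P3: 359 × 508 mm
P4: 254 × 359 mm
→ matches P3.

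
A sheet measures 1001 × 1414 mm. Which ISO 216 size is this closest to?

Aspect ratio 1414/1001 ≈ 1.413 — close to the ISO √2 ≈ 1.414.
In the B-series (B0 = 1000 × 1414 mm): B0 = 1000 × 1414 mm.
Off by 1 mm total — nearest standard size.

B0 (1000 × 1414 mm)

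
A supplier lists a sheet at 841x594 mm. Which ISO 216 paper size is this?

Aspect ratio 841/594 ≈ 1.416 — close to the ISO √2 ≈ 1.414.
In the A-series (A0 area = 1 m²): A1 = 594 × 841 mm.

A1 (594 × 841 mm)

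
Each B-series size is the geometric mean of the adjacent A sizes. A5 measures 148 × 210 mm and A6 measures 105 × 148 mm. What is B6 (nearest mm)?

125 × 176 mm

Short side: √(148 · 105) = √15540 ≈ 124.7 → 125 mm
Long side: √(210 · 148) = √31080 ≈ 176.3 → 176 mm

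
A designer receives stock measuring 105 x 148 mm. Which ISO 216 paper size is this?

Aspect ratio 148/105 ≈ 1.410 — close to the ISO √2 ≈ 1.414.
In the A-series (A0 area = 1 m²): A6 = 105 × 148 mm.

A6 (105 × 148 mm)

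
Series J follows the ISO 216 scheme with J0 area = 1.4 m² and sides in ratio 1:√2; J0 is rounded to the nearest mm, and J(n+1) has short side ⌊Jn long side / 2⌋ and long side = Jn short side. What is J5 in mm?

175 × 248 mm

Let J0's short side be w mm. w · w√2 = 1.4 m² = 1,400,000 mm², so w ≈ 995.0 mm and w√2 ≈ 1407.1 mm → J0 = 995 × 1407 mm.
J1: ⌊1407/2⌋ × 995 = 703 × 995 mm
J2: ⌊995/2⌋ × 703 = 497 × 703 mm
J3: ⌊703/2⌋ × 497 = 351 × 497 mm
J4: ⌊497/2⌋ × 351 = 248 × 351 mm
J5: ⌊351/2⌋ × 248 = 175 × 248 mm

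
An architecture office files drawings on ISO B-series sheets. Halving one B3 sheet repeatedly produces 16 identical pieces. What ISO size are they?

B7

16 = 2^4, so 4 halving steps.
B3 → B4 → … → B7 after 4 steps.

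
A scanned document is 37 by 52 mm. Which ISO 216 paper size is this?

Aspect ratio 52/37 ≈ 1.405 — close to the ISO √2 ≈ 1.414.
In the A-series (A0 area = 1 m²): A9 = 37 × 52 mm.

A9 (37 × 52 mm)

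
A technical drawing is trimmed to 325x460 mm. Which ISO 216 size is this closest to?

Aspect ratio 460/325 ≈ 1.415 — close to the ISO √2 ≈ 1.414.
In the C-series (envelope sizes, between A and B): C3 = 324 × 458 mm.
Off by 3 mm total — nearest standard size.

C3 (324 × 458 mm)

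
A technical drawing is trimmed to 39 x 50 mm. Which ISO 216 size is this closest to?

A9 (37 × 52 mm)

Aspect ratio 50/39 ≈ 1.282 (ISO target is √2 ≈ 1.414).
In the A-series (A0 area = 1 m²): A9 = 37 × 52 mm.
Off by 4 mm total — nearest standard size.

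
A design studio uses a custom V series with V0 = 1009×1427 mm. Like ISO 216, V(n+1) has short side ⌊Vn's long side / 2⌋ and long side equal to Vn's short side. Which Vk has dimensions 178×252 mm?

V0: 1009 × 1427 mm
V1: 713 × 1009 mm
V2: 504 × 713 mm
V3: 356 × 504 mm
V4: 252 × 356 mm
V5: 178 × 252 mm
V6: 126 × 178 mm
→ matches V5.

V5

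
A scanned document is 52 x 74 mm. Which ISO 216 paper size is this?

A8 (52 × 74 mm)

Aspect ratio 74/52 ≈ 1.423 — close to the ISO √2 ≈ 1.414.
In the A-series (A0 area = 1 m²): A8 = 52 × 74 mm.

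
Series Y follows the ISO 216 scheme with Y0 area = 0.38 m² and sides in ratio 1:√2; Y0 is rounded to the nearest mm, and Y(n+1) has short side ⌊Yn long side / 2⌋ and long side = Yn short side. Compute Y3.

183 × 259 mm

Let Y0's short side be w mm. w · w√2 = 0.38 m² = 380,000 mm², so w ≈ 518.4 mm and w√2 ≈ 733.1 mm → Y0 = 518 × 733 mm.
Y1: ⌊733/2⌋ × 518 = 366 × 518 mm
Y2: ⌊518/2⌋ × 366 = 259 × 366 mm
Y3: ⌊366/2⌋ × 259 = 183 × 259 mm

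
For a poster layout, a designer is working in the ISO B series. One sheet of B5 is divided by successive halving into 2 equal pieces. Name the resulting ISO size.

B6

2 = 2^1, so 1 halving step.
B5 → B6 → … → B6 after 1 step.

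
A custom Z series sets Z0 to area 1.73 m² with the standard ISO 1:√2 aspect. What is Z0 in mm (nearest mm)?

Let the short side be w mm. Then w · w√2 = 1.73 m² = 1,730,000 mm².
w² = 1,730,000/√2, so w ≈ 1106.0 mm; long side = w√2 ≈ 1564.2 mm.

1106 × 1564 mm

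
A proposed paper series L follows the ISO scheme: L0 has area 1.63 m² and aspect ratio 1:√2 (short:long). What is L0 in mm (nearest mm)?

Let the short side be w mm. Then w · w√2 = 1.63 m² = 1,630,000 mm².
w² = 1,630,000/√2, so w ≈ 1073.6 mm; long side = w√2 ≈ 1518.3 mm.

1074 × 1518 mm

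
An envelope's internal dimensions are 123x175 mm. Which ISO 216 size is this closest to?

B6 (125 × 176 mm)

Aspect ratio 175/123 ≈ 1.423 — close to the ISO √2 ≈ 1.414.
In the B-series (B0 = 1000 × 1414 mm): B6 = 125 × 176 mm.
Off by 3 mm total — nearest standard size.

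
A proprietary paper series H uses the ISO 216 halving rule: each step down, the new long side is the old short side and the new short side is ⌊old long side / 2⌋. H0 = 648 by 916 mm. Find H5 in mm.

114 × 162 mm

H1: ⌊916/2⌋ × 648 = 458 × 648 mm
H2: ⌊648/2⌋ × 458 = 324 × 458 mm
H3: ⌊458/2⌋ × 324 = 229 × 324 mm
H4: ⌊324/2⌋ × 229 = 162 × 229 mm
H5: ⌊229/2⌋ × 162 = 114 × 162 mm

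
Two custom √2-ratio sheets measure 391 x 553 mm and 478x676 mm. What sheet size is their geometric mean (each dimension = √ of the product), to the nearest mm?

432 × 611 mm

Short side: √(391 · 478) = √186898 ≈ 432.3 → 432 mm
Long side: √(553 · 676) = √373828 ≈ 611.4 → 611 mm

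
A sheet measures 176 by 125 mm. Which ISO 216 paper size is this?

Aspect ratio 176/125 ≈ 1.408 — close to the ISO √2 ≈ 1.414.
In the B-series (B0 = 1000 × 1414 mm): B6 = 125 × 176 mm.

B6 (125 × 176 mm)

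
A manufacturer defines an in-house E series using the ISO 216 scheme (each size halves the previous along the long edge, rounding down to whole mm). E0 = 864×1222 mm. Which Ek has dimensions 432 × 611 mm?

E2

E0: 864 × 1222 mm
E1: 611 × 864 mm
E2: 432 × 611 mm
E3: 305 × 432 mm
→ matches E2.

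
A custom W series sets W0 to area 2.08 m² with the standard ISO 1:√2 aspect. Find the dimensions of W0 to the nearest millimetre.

Let the short side be w mm. Then w · w√2 = 2.08 m² = 2,080,000 mm².
w² = 2,080,000/√2, so w ≈ 1212.8 mm; long side = w√2 ≈ 1715.1 mm.

1213 × 1715 mm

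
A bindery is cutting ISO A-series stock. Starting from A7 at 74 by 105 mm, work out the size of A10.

26 × 37 mm

A8: ⌊105/2⌋ × 74 = 52 × 74 mm
A9: ⌊74/2⌋ × 52 = 37 × 52 mm
A10: ⌊52/2⌋ × 37 = 26 × 37 mm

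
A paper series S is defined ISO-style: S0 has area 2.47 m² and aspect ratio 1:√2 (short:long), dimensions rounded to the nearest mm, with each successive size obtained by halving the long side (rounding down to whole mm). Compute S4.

Let S0's short side be w mm. w · w√2 = 2.47 m² = 2,470,000 mm², so w ≈ 1321.6 mm and w√2 ≈ 1869.0 mm → S0 = 1322 × 1869 mm.
S1: ⌊1869/2⌋ × 1322 = 934 × 1322 mm
S2: ⌊1322/2⌋ × 934 = 661 × 934 mm
S3: ⌊934/2⌋ × 661 = 467 × 661 mm
S4: ⌊661/2⌋ × 467 = 330 × 467 mm

330 × 467 mm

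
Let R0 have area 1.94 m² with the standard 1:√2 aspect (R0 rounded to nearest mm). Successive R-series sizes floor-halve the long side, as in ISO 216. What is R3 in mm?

414 × 585 mm

Let R0's short side be w mm. w · w√2 = 1.94 m² = 1,940,000 mm², so w ≈ 1171.2 mm and w√2 ≈ 1656.4 mm → R0 = 1171 × 1656 mm.
R1: ⌊1656/2⌋ × 1171 = 828 × 1171 mm
R2: ⌊1171/2⌋ × 828 = 585 × 828 mm
R3: ⌊828/2⌋ × 585 = 414 × 585 mm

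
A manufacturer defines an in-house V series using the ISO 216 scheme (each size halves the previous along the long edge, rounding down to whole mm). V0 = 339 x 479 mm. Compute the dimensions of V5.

V1: ⌊479/2⌋ × 339 = 239 × 339 mm
V2: ⌊339/2⌋ × 239 = 169 × 239 mm
V3: ⌊239/2⌋ × 169 = 119 × 169 mm
V4: ⌊169/2⌋ × 119 = 84 × 119 mm
V5: ⌊119/2⌋ × 84 = 59 × 84 mm

59 × 84 mm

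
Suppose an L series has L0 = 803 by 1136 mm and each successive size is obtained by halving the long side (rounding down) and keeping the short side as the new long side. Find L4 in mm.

L1: ⌊1136/2⌋ × 803 = 568 × 803 mm
L2: ⌊803/2⌋ × 568 = 401 × 568 mm
L3: ⌊568/2⌋ × 401 = 284 × 401 mm
L4: ⌊401/2⌋ × 284 = 200 × 284 mm

200 × 284 mm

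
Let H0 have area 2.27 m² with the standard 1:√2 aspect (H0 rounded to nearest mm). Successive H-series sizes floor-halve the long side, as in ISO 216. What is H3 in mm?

448 × 633 mm

Let H0's short side be w mm. w · w√2 = 2.27 m² = 2,270,000 mm², so w ≈ 1266.9 mm and w√2 ≈ 1791.7 mm → H0 = 1267 × 1792 mm.
H1: ⌊1792/2⌋ × 1267 = 896 × 1267 mm
H2: ⌊1267/2⌋ × 896 = 633 × 896 mm
H3: ⌊896/2⌋ × 633 = 448 × 633 mm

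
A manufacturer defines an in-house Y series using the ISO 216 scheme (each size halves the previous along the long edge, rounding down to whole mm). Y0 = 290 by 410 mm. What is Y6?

Y1 = 205 × 290 mm (from Y0 by 1 halving).
Y2: ⌊290/2⌋ × 205 = 145 × 205 mm
Y3: ⌊205/2⌋ × 145 = 102 × 145 mm
Y4: ⌊145/2⌋ × 102 = 72 × 102 mm
Y5: ⌊102/2⌋ × 72 = 51 × 72 mm
Y6: ⌊72/2⌋ × 51 = 36 × 51 mm

36 × 51 mm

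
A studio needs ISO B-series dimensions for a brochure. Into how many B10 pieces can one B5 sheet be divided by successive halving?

32

Each ISO step halves the sheet: 1 × B5 → 2 × B6 → 4 × B7 → 8 × B8 → …
From B5 to B10 is 5 halving steps: 2^5 = 32.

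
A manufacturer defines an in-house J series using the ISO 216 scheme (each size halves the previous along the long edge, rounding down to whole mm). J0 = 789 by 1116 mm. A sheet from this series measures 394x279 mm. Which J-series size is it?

J0: 789 × 1116 mm
J1: 558 × 789 mm
J2: 394 × 558 mm
J3: 279 × 394 mm
J4: 197 × 279 mm
→ matches J3.

J3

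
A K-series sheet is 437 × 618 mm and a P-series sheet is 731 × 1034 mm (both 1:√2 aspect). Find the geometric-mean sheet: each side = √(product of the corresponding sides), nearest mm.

565 × 799 mm

Short side: √(437 · 731) = √319447 ≈ 565.2 → 565 mm
Long side: √(618 · 1034) = √639012 ≈ 799.4 → 799 mm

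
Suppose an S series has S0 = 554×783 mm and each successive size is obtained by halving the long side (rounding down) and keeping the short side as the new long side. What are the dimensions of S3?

S1: ⌊783/2⌋ × 554 = 391 × 554 mm
S2: ⌊554/2⌋ × 391 = 277 × 391 mm
S3: ⌊391/2⌋ × 277 = 195 × 277 mm

195 × 277 mm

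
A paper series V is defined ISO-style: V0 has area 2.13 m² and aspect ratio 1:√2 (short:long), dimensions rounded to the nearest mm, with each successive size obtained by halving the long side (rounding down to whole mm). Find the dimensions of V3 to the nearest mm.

434 × 613 mm

Let V0's short side be w mm. w · w√2 = 2.13 m² = 2,130,000 mm², so w ≈ 1227.2 mm and w√2 ≈ 1735.6 mm → V0 = 1227 × 1736 mm.
V1: ⌊1736/2⌋ × 1227 = 868 × 1227 mm
V2: ⌊1227/2⌋ × 868 = 613 × 868 mm
V3: ⌊868/2⌋ × 613 = 434 × 613 mm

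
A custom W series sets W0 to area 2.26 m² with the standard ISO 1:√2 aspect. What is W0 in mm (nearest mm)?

Let the short side be w mm. Then w · w√2 = 2.26 m² = 2,260,000 mm².
w² = 2,260,000/√2, so w ≈ 1264.1 mm; long side = w√2 ≈ 1787.8 mm.

1264 × 1788 mm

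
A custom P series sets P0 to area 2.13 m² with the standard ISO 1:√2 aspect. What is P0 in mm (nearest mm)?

1227 × 1736 mm

Let the short side be w mm. Then w · w√2 = 2.13 m² = 2,130,000 mm².
w² = 2,130,000/√2, so w ≈ 1227.2 mm; long side = w√2 ≈ 1735.6 mm.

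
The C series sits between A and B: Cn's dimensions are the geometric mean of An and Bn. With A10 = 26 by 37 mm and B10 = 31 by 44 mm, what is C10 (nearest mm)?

Short side: √(26 · 31) = √806 ≈ 28.4 → 28 mm
Long side: √(37 · 44) = √1628 ≈ 40.3 → 40 mm

28 × 40 mm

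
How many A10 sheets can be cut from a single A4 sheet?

Each ISO step halves the sheet: 1 × A4 → 2 × A5 → 4 × A6 → 8 × A7 → …
From A4 to A10 is 6 halving steps: 2^6 = 64.

64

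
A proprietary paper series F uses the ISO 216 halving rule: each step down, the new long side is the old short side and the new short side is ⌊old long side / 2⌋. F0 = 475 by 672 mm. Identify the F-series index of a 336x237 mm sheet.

F0: 475 × 672 mm
F1: 336 × 475 mm
F2: 237 × 336 mm
F3: 168 × 237 mm
→ matches F2.

F2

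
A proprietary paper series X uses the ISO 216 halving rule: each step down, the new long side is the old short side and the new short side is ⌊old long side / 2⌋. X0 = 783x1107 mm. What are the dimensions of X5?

X1: ⌊1107/2⌋ × 783 = 553 × 783 mm
X2: ⌊783/2⌋ × 553 = 391 × 553 mm
X3: ⌊553/2⌋ × 391 = 276 × 391 mm
X4: ⌊391/2⌋ × 276 = 195 × 276 mm
X5: ⌊276/2⌋ × 195 = 138 × 195 mm

138 × 195 mm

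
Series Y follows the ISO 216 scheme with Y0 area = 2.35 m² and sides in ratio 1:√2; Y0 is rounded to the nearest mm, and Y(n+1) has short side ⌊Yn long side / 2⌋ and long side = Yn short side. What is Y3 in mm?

Let Y0's short side be w mm. w · w√2 = 2.35 m² = 2,350,000 mm², so w ≈ 1289.1 mm and w√2 ≈ 1823.0 mm → Y0 = 1289 × 1823 mm.
Y1: ⌊1823/2⌋ × 1289 = 911 × 1289 mm
Y2: ⌊1289/2⌋ × 911 = 644 × 911 mm
Y3: ⌊911/2⌋ × 644 = 455 × 644 mm

455 × 644 mm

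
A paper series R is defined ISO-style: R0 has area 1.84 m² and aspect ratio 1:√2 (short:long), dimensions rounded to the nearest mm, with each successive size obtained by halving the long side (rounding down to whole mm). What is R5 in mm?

Let R0's short side be w mm. w · w√2 = 1.84 m² = 1,840,000 mm², so w ≈ 1140.6 mm and w√2 ≈ 1613.1 mm → R0 = 1141 × 1613 mm.
R1: ⌊1613/2⌋ × 1141 = 806 × 1141 mm
R2: ⌊1141/2⌋ × 806 = 570 × 806 mm
R3: ⌊806/2⌋ × 570 = 403 × 570 mm
R4: ⌊570/2⌋ × 403 = 285 × 403 mm
R5: ⌊403/2⌋ × 285 = 201 × 285 mm

201 × 285 mm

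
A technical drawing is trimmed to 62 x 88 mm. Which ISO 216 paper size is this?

Aspect ratio 88/62 ≈ 1.419 — close to the ISO √2 ≈ 1.414.
In the B-series (B0 = 1000 × 1414 mm): B8 = 62 × 88 mm.

B8 (62 × 88 mm)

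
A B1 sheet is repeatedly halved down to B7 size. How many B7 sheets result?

64

B1 = 707 × 1000 mm; B7 = 88 × 125 mm.
Each halving step doubles the count; 6 steps from B1 to B7.
2^6 = 64.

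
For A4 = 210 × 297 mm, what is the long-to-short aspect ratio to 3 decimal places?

1.414

297 / 210 = 1.414
Matches √2 ≈ 1.414 — the ISO 216 defining ratio.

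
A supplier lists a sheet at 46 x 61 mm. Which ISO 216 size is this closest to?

B9 (44 × 62 mm)

Aspect ratio 61/46 ≈ 1.326 (ISO target is √2 ≈ 1.414).
In the B-series (B0 = 1000 × 1414 mm): B9 = 44 × 62 mm.
Off by 3 mm total — nearest standard size.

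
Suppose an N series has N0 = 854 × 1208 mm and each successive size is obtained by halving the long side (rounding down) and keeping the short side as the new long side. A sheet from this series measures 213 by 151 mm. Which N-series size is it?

N5

N0: 854 × 1208 mm
N1: 604 × 854 mm
N2: 427 × 604 mm
N3: 302 × 427 mm
N4: 213 × 302 mm
N5: 151 × 213 mm
N6: 106 × 151 mm
→ matches N5.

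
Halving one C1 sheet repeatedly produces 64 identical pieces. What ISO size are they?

64 = 2^6, so 6 halving steps.
C1 → C2 → … → C7 after 6 steps.

C7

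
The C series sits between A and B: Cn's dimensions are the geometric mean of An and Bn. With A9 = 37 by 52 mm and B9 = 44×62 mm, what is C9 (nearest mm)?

40 × 57 mm

Short side: √(37 · 44) = √1628 ≈ 40.3 → 40 mm
Long side: √(52 · 62) = √3224 ≈ 56.8 → 57 mm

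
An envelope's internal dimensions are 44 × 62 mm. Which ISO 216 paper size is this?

B9 (44 × 62 mm)

Aspect ratio 62/44 ≈ 1.409 — close to the ISO √2 ≈ 1.414.
In the B-series (B0 = 1000 × 1414 mm): B9 = 44 × 62 mm.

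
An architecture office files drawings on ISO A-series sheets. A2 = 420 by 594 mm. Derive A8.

A3: ⌊594/2⌋ × 420 = 297 × 420 mm
A4: ⌊420/2⌋ × 297 = 210 × 297 mm
A5: ⌊297/2⌋ × 210 = 148 × 210 mm
A6: ⌊210/2⌋ × 148 = 105 × 148 mm
A7: ⌊148/2⌋ × 105 = 74 × 105 mm
A8: ⌊105/2⌋ × 74 = 52 × 74 mm

52 × 74 mm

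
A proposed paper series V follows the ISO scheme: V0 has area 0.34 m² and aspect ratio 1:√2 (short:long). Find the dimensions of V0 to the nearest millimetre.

Let the short side be w mm. Then w · w√2 = 0.34 m² = 340,000 mm².
w² = 340,000/√2, so w ≈ 490.3 mm; long side = w√2 ≈ 693.4 mm.

490 × 693 mm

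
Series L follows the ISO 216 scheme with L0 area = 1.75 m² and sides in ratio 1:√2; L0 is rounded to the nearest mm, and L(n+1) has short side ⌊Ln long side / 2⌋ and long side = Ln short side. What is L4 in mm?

Let L0's short side be w mm. w · w√2 = 1.75 m² = 1,750,000 mm², so w ≈ 1112.4 mm and w√2 ≈ 1573.2 mm → L0 = 1112 × 1573 mm.
L1: ⌊1573/2⌋ × 1112 = 786 × 1112 mm
L2: ⌊1112/2⌋ × 786 = 556 × 786 mm
L3: ⌊786/2⌋ × 556 = 393 × 556 mm
L4: ⌊556/2⌋ × 393 = 278 × 393 mm

278 × 393 mm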